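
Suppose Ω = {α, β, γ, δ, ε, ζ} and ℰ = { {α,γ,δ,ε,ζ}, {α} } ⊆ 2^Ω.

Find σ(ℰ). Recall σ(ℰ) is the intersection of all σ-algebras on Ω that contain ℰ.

|σ(ℰ)| = 8.  σ(ℰ) = { {}, {α}, {β}, {α,β}, {γ,δ,ε,ζ}, {α,γ,δ,ε,ζ}, {β,γ,δ,ε,ζ}, Ω }

Working:
Seed the family with ℰ together with ∅ and Ω: { {}, {α}, {α,γ,δ,ε,ζ}, Ω }.
Step 1 adds 2:
  {β}  = complement {α,γ,δ,ε,ζ}
  {β,γ,δ,ε,ζ}  = complement {α}
  — 6 sets.
Step 2: +1 →
  {α,β}  = {β} ∪ {α}
  — 7 sets.
Step 3. New:
  {γ,δ,ε,ζ}  = complement {α,β}
  — 8 sets.
Step 4: stable.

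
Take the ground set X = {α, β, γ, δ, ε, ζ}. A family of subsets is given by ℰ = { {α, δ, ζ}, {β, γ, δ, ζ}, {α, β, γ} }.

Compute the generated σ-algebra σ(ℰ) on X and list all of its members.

Take S₀ = ℰ ∪ {∅, X} = { {}, {α, β, γ}, {α, δ, ζ}, {β, γ, δ, ζ}, X }.
Step 1 (4 new):
  {α, ε}  = ᶜ of {β, γ, δ, ζ}
  {β, γ, ε}  = ᶜ of {α, δ, ζ}
  {δ, ε, ζ}  = ᶜ of {α, β, γ}
  {α, β, γ, δ, ζ}  = {α, β, γ} ∪ {β, γ, δ, ζ}
  (now 9)
Step 2. New:
  {ε}  = ᶜ of {α, β, γ, δ, ζ}
  {α, β, γ, ε}  = {α, β, γ} ∪ {β, γ, ε}
  {α, δ, ε, ζ}  = {α, δ, ζ} ∪ {α, ε}
  {β, γ, δ, ε, ζ}  = {β, γ, ε} ∪ {β, γ, δ, ζ}
  (now 13)
Step 3: 3 new —
  {α}  = ᶜ of {β, γ, δ, ε, ζ}
  {β, γ}  = ᶜ of {α, δ, ε, ζ}
  {δ, ζ}  = ᶜ of {α, β, γ, ε}
  (now 16)
Step 4 adds nothing — fixpoint reached.

Therefore σ(ℰ) = { {}, {α}, {ε}, {α, ε}, {β, γ}, {δ, ζ}, {α, β, γ}, {α, δ, ζ}, {β, γ, ε}, {δ, ε, ζ}, {α, β, γ, ε}, {α, δ, ε, ζ}, {β, γ, δ, ζ}, {α, β, γ, δ, ζ}, {β, γ, δ, ε, ζ}, X } (|σ(ℰ)| = 16).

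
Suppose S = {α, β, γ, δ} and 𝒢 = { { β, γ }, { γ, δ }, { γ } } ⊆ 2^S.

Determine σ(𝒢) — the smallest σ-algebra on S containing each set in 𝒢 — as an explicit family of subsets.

Begin from { ∅, { γ }, { β, γ }, { γ, δ }, S } (that is, 𝒢 plus ∅ and S).
Round 1 adds 4:
  { α, β }  = ᶜ of { γ, δ }
  { α, δ }  = ᶜ of { β, γ }
  { α, β, δ }  = ᶜ of { γ }
  { β, γ, δ }  = { γ, δ } ∪ { β, γ }
  [9 total]
Round 2. New:
  { α }  = ᶜ of { β, γ, δ }
  { α, β, γ }  = { α, β } ∪ { γ }
  { α, γ, δ }  = { γ, δ } ∪ { α, δ }
  [12 total]
Round 3: +3 →
  { β }  = ᶜ of { α, γ, δ }
  { δ }  = ᶜ of { α, β, γ }
  { α, γ }  = { γ } ∪ { α }
  [15 total]
Round 4 adds 1:
  { β, δ }  = ᶜ of { α, γ }
  [16 total]
Round 5: closed — nothing new.

|σ(𝒢)| = 16.  σ(𝒢) = { ∅, { α }, { β }, { γ }, { δ }, { α, β }, { α, γ }, { α, δ }, { β, γ }, { β, δ }, { γ, δ }, { α, β, γ }, { α, β, δ }, { α, γ, δ }, { β, γ, δ }, S }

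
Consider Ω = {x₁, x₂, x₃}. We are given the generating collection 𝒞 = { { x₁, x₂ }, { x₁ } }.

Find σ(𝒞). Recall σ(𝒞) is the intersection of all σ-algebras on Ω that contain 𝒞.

σ(𝒞) = { {}, { x₁ }, { x₂ }, { x₃ }, { x₁, x₂ }, { x₁, x₃ }, { x₂, x₃ }, Ω }

Working:
Take S₀ = 𝒞 ∪ {∅, Ω} = { {}, { x₁ }, { x₁, x₂ }, Ω }.
Pass 1: 2 new —
  { x₃ }  = complement { x₁, x₂ }
  { x₂, x₃ }  = complement { x₁ }
  — 6 sets.
Pass 2: 1 new —
  { x₁, x₃ }  = { x₃ } ∪ { x₁ }
  — 7 sets.
Pass 3 adds 1:
  { x₂ }  = complement { x₁, x₃ }
  — 8 sets.
Pass 4: no new sets; the family is a σ-algebra.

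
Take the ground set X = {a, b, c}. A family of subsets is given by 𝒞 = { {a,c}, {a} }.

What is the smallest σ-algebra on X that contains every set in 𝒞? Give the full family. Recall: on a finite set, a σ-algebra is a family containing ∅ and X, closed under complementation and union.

Seed the family with 𝒞 together with ∅ and X: { {}, {a}, {a,c}, X }.
Step 1 (2 new):
  {b}  = X∖{a,c}
  {b,c}  = X∖{a}
  — 6 sets.
Step 2 adds 1:
  {a,b}  = {b} ∪ {a}
  — 7 sets.
Step 3 (1 new):
  {c}  = X∖{a,b}
  — 8 sets.
Step 4: no new sets; the family is a σ-algebra.

Therefore σ(𝒞) = { {}, {a}, {b}, {c}, {a,b}, {a,c}, {b,c}, X } (|σ(𝒞)| = 8).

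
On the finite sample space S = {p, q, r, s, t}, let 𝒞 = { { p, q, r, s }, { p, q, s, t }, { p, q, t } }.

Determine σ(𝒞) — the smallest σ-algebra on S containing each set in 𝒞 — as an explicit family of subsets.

Answer: σ(𝒞) = { {  }, { r }, { s }, { t }, { p, q }, { r, s }, { r, t }, { s, t }, { p, q, r }, { p, q, s }, { p, q, t }, { r, s, t }, { p, q, r, s }, { p, q, r, t }, { p, q, s, t }, S }

Trace:
Begin from { {  }, { p, q, t }, { p, q, r, s }, { p, q, s, t }, S } (that is, 𝒞 plus ∅ and S).
Pass 1 (3 new):
  { r }  = complement { p, q, s, t }
  { t }  = complement { p, q, r, s }
  { r, s }  = complement { p, q, t }
  (now 8)
Pass 2 adds 3:
  { r, t }  = { r } ∪ { t }
  { r, s, t }  = { r, s } ∪ { t }
  { p, q, r, t }  = { r } ∪ { p, q, t }
  (now 11)
Pass 3: +3 →
  { s }  = complement { p, q, r, t }
  { p, q }  = complement { r, s, t }
  { p, q, s }  = complement { r, t }
  (now 14)
Pass 4: 2 new —
  { s, t }  = { s } ∪ { t }
  { p, q, r }  = { r } ∪ { p, q }
  (now 16)
After Pass 5 the family is unchanged; done.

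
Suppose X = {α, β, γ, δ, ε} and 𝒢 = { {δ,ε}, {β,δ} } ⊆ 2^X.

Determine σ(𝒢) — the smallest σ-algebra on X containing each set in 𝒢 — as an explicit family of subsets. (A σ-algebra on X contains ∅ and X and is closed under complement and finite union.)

Start: 𝒢 ∪ {∅, X} = { {}, {β,δ}, {δ,ε}, X }.
Round 1: +3 →
  {α,β,γ}  = X∖{δ,ε}
  {α,γ,ε}  = X∖{β,δ}
  {β,δ,ε}  = {δ,ε} ∪ {β,δ}
  |family| = 7
Round 2 adds 4:
  {α,γ}  = X∖{β,δ,ε}
  {α,β,γ,δ}  = {α,β,γ} ∪ {β,δ}
  {α,β,γ,ε}  = {α,β,γ} ∪ {α,γ,ε}
  {α,γ,δ,ε}  = {δ,ε} ∪ {α,γ,ε}
  |family| = 11
Round 3 adds 3:
  {β}  = X∖{α,γ,δ,ε}
  {δ}  = X∖{α,β,γ,ε}
  {ε}  = X∖{α,β,γ,δ}
  |family| = 14
Round 4. New:
  {β,ε}  = {β} ∪ {ε}
  {α,γ,δ}  = {α,γ} ∪ {δ}
  |family| = 16
Round 5 adds nothing — fixpoint reached.

|σ(𝒢)| = 16.  σ(𝒢) = { {}, {β}, {δ}, {ε}, {α,γ}, {β,δ}, {β,ε}, {δ,ε}, {α,β,γ}, {α,γ,δ}, {α,γ,ε}, {β,δ,ε}, {α,β,γ,δ}, {α,β,γ,ε}, {α,γ,δ,ε}, X }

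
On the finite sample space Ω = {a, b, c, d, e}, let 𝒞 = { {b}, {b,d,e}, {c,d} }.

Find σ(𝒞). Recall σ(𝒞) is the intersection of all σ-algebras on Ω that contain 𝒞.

Answer: σ(𝒞) = { {}, {a}, {b}, {c}, {d}, {e}, {a,b}, {a,c}, {a,d}, {a,e}, {b,c}, {b,d}, {b,e}, {c,d}, {c,e}, {d,e}, {a,b,c}, {a,b,d}, {a,b,e}, {a,c,d}, {a,c,e}, {a,d,e}, {b,c,d}, {b,c,e}, {b,d,e}, {c,d,e}, {a,b,c,d}, {a,b,c,e}, {a,b,d,e}, {a,c,d,e}, {b,c,d,e}, Ω }

Derivation:
Seed the family with 𝒞 together with ∅ and Ω: { {}, {b}, {c,d}, {b,d,e}, Ω }.
Iteration 1. New:
  {a,c}  = {b,d,e}ᶜ
  {a,b,e}  = {c,d}ᶜ
  {b,c,d}  = {c,d} ∪ {b}
  {a,c,d,e}  = {b}ᶜ
  {b,c,d,e}  = {c,d} ∪ {b,d,e}
Iteration 2: +7 →
  {a}  = {b,c,d,e}ᶜ
  {a,e}  = {b,c,d}ᶜ
  {a,b,c}  = {b} ∪ {a,c}
  {a,c,d}  = {c,d} ∪ {a,c}
  {a,b,c,d}  = {a,c} ∪ {b,c,d}
  {a,b,c,e}  = {a,b,e} ∪ {a,c}
  {a,b,d,e}  = {a,b,e} ∪ {b,d,e}
Iteration 3: +7 →
  {c}  = {a,b,d,e}ᶜ
  {d}  = {a,b,c,e}ᶜ
  {e}  = {a,b,c,d}ᶜ
  {a,b}  = {b} ∪ {a}
  {b,e}  = {a,c,d}ᶜ
  {d,e}  = {a,b,c}ᶜ
  {a,c,e}  = {a,c} ∪ {a,e}
Iteration 4: +8 →
  {a,d}  = {d} ∪ {a}
  {b,c}  = {b} ∪ {c}
  {b,d}  = {a,c,e}ᶜ
  {c,e}  = {e} ∪ {c}
  {a,b,d}  = {a,b} ∪ {d}
  {a,d,e}  = {d,e} ∪ {a,e}
  {b,c,e}  = {b,e} ∪ {c}
  {c,d,e}  = {a,b}ᶜ
Iteration 5 adds nothing — fixpoint reached.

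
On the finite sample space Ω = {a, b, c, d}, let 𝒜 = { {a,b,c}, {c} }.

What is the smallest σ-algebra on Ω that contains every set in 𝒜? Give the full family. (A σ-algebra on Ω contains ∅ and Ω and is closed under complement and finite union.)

Answer: σ(𝒜) = { {}, {c}, {d}, {a,b}, {c,d}, {a,b,c}, {a,b,d}, Ω }

Working:
Begin from { {}, {c}, {a,b,c}, Ω } (that is, 𝒜 plus ∅ and Ω).
Iteration 1 (2 new):
  {d}  = complement {a,b,c}
  {a,b,d}  = complement {c}
  [6 total]
Iteration 2: +1 →
  {c,d}  = {c} ∪ {d}
  [7 total]
Iteration 3 (1 new):
  {a,b}  = complement {c,d}
  [8 total]
Iteration 4: no new sets; the family is a σ-algebra.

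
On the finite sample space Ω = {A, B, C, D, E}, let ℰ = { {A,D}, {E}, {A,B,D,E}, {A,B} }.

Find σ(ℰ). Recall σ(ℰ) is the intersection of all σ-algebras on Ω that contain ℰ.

Answer: σ(ℰ) = { ∅, {A}, {B}, {C}, {D}, {E}, {A,B}, {A,C}, {A,D}, {A,E}, {B,C}, {B,D}, {B,E}, {C,D}, {C,E}, {D,E}, {A,B,C}, {A,B,D}, {A,B,E}, {A,C,D}, {A,C,E}, {A,D,E}, {B,C,D}, {B,C,E}, {B,D,E}, {C,D,E}, {A,B,C,D}, {A,B,C,E}, {A,B,D,E}, {A,C,D,E}, {B,C,D,E}, Ω }

Trace:
Take S₀ = ℰ ∪ {∅, Ω} = { ∅, {E}, {A,B}, {A,D}, {A,B,D,E}, Ω }.
Iteration 1 adds 7:
  {C}  = Ω∖{A,B,D,E}
  {A,B,D}  = {A,D} ∪ {A,B}
  {A,B,E}  = {A,B} ∪ {E}
  {A,D,E}  = {A,D} ∪ {E}
  {B,C,E}  = Ω∖{A,D}
  {C,D,E}  = Ω∖{A,B}
  {A,B,C,D}  = Ω∖{E}
  [13 total]
Iteration 2 (8 new):
  {B,C}  = Ω∖{A,D,E}
  {C,D}  = Ω∖{A,B,E}
  {C,E}  = Ω∖{A,B,D}
  {A,B,C}  = {A,B} ∪ {C}
  {A,C,D}  = {C} ∪ {A,D}
  {A,B,C,E}  = {A,B} ∪ {B,C,E}
  {A,C,D,E}  = {A,D,E} ∪ {C,D,E}
  {B,C,D,E}  = {C,D,E} ∪ {B,C,E}
  [21 total]
Iteration 3 (6 new):
  {A}  = Ω∖{B,C,D,E}
  {B}  = Ω∖{A,C,D,E}
  {D}  = Ω∖{A,B,C,E}
  {B,E}  = Ω∖{A,C,D}
  {D,E}  = Ω∖{A,B,C}
  {B,C,D}  = {C,D} ∪ {B,C}
  [27 total]
Iteration 4 (5 new):
  {A,C}  = {C} ∪ {A}
  {A,E}  = Ω∖{B,C,D}
  {B,D}  = {B} ∪ {D}
  {A,C,E}  = {C,E} ∪ {A}
  {B,D,E}  = {B,E} ∪ {D,E}
  [32 total]
Iteration 5: already closed under ᶜ and ∪.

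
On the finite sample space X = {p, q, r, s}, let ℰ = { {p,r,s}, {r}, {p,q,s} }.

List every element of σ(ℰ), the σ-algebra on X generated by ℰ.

Begin from { {}, {r}, {p,q,s}, {p,r,s}, X } (that is, ℰ plus ∅ and X).
Step 1 (1 new):
  {q}  = ᶜ of {p,r,s}
  [6 total]
Step 2. New:
  {q,r}  = {r} ∪ {q}
  [7 total]
Step 3: +1 →
  {p,s}  = ᶜ of {q,r}
  [8 total]
Step 4 adds nothing — fixpoint reached.

σ(ℰ) = { {}, {q}, {r}, {p,s}, {q,r}, {p,q,s}, {p,r,s}, X }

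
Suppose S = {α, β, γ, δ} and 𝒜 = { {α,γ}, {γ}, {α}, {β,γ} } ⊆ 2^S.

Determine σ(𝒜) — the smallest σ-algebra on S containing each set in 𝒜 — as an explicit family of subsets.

Answer: σ(𝒜) = { ∅, {α}, {β}, {γ}, {δ}, {α,β}, {α,γ}, {α,δ}, {β,γ}, {β,δ}, {γ,δ}, {α,β,γ}, {α,β,δ}, {α,γ,δ}, {β,γ,δ}, S }

Working:
Initial family (6 sets): { ∅, {α}, {γ}, {α,γ}, {β,γ}, S }.
Iteration 1 (5 new):
  {α,δ}  = {β,γ}ᶜ
  {β,δ}  = {α,γ}ᶜ
  {α,β,γ}  = {β,γ} ∪ {α,γ}
  {α,β,δ}  = {γ}ᶜ
  {β,γ,δ}  = {α}ᶜ
  — 11 sets.
Iteration 2: +2 →
  {δ}  = {α,β,γ}ᶜ
  {α,γ,δ}  = {γ} ∪ {α,δ}
  — 13 sets.
Iteration 3. New:
  {β}  = {α,γ,δ}ᶜ
  {γ,δ}  = {γ} ∪ {δ}
  — 15 sets.
Iteration 4. New:
  {α,β}  = {γ,δ}ᶜ
  — 16 sets.
Iteration 5: no new sets; the family is a σ-algebra.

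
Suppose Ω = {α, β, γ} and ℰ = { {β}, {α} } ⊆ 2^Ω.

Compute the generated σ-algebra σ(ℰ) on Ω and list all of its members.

σ(ℰ) = { {}, {α}, {β}, {γ}, {α,β}, {α,γ}, {β,γ}, Ω }

Trace:
Begin from { {}, {α}, {β}, Ω } (that is, ℰ plus ∅ and Ω).
Round 1: 3 new —
  {α,β}  = {β} ∪ {α}
  {α,γ}  = Ω∖{β}
  {β,γ}  = Ω∖{α}
  |family| = 7
Round 2 (1 new):
  {γ}  = Ω∖{α,β}
  |family| = 8
Round 3: closed — nothing new.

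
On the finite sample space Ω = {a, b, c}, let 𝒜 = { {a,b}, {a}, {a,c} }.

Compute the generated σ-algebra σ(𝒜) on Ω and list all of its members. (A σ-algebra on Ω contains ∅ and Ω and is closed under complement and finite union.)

σ(𝒜) = { ∅, {a}, {b}, {c}, {a,b}, {a,c}, {b,c}, Ω }

Working:
Take S₀ = 𝒜 ∪ {∅, Ω} = { ∅, {a}, {a,b}, {a,c}, Ω }.
Pass 1. New:
  {b}  = {a,c}ᶜ
  {c}  = {a,b}ᶜ
  {b,c}  = {a}ᶜ
Pass 2: already closed under ᶜ and ∪.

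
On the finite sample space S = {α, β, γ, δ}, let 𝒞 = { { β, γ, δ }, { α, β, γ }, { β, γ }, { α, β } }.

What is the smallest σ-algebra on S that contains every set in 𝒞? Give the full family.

Take S₀ = 𝒞 ∪ {∅, S} = { {  }, { α, β }, { β, γ }, { α, β, γ }, { β, γ, δ }, S }.
Step 1 adds 4:
  { α }  = ᶜ of { β, γ, δ }
  { δ }  = ᶜ of { α, β, γ }
  { α, δ }  = ᶜ of { β, γ }
  { γ, δ }  = ᶜ of { α, β }
  (now 10)
Step 2: +2 →
  { α, β, δ }  = { α, β } ∪ { α, δ }
  { α, γ, δ }  = { γ, δ } ∪ { α, δ }
  (now 12)
Step 3: +2 →
  { β }  = ᶜ of { α, γ, δ }
  { γ }  = ᶜ of { α, β, δ }
  (now 14)
Step 4. New:
  { α, γ }  = { γ } ∪ { α }
  { β, δ }  = { δ } ∪ { β }
  (now 16)
Step 5: no new sets; the family is a σ-algebra.

σ(𝒞) = { {  }, { α }, { β }, { γ }, { δ }, { α, β }, { α, γ }, { α, δ }, { β, γ }, { β, δ }, { γ, δ }, { α, β, γ }, { α, β, δ }, { α, γ, δ }, { β, γ, δ }, S }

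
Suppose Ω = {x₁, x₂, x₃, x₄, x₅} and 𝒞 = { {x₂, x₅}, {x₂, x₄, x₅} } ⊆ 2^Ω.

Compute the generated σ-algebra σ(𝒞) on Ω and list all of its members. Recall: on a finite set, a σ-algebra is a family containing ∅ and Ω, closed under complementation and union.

Seed the family with 𝒞 together with ∅ and Ω: { {}, {x₂, x₅}, {x₂, x₄, x₅}, Ω }.
Iteration 1 adds 2:
  {x₁, x₃}  = complement {x₂, x₄, x₅}
  {x₁, x₃, x₄}  = complement {x₂, x₅}
  (now 6)
Iteration 2: 1 new —
  {x₁, x₂, x₃, x₅}  = {x₂, x₅} ∪ {x₁, x₃}
  (now 7)
Iteration 3. New:
  {x₄}  = complement {x₁, x₂, x₃, x₅}
  (now 8)
Iteration 4: already closed under ᶜ and ∪.

|σ(𝒞)| = 8.  σ(𝒞) = { {}, {x₄}, {x₁, x₃}, {x₂, x₅}, {x₁, x₃, x₄}, {x₂, x₄, x₅}, {x₁, x₂, x₃, x₅}, Ω }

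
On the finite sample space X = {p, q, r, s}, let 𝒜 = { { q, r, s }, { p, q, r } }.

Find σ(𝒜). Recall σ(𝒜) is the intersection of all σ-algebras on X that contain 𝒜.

Start: 𝒜 ∪ {∅, X} = { {  }, { p, q, r }, { q, r, s }, X }.
Iteration 1 adds 2:
  { p }  = { q, r, s }ᶜ
  { s }  = { p, q, r }ᶜ
  — 6 sets.
Iteration 2. New:
  { p, s }  = { s } ∪ { p }
  — 7 sets.
Iteration 3 adds 1:
  { q, r }  = { p, s }ᶜ
  — 8 sets.
Iteration 4: no new sets; the family is a σ-algebra.

Therefore σ(𝒜) = { {  }, { p }, { s }, { p, s }, { q, r }, { p, q, r }, { q, r, s }, X } (|σ(𝒜)| = 8).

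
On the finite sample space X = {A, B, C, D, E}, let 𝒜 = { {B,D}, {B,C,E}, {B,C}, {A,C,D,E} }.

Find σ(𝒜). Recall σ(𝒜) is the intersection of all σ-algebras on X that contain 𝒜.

|σ(𝒜)| = 32.  σ(𝒜) = { {}, {A}, {B}, {C}, {D}, {E}, {A,B}, {A,C}, {A,D}, {A,E}, {B,C}, {B,D}, {B,E}, {C,D}, {C,E}, {D,E}, {A,B,C}, {A,B,D}, {A,B,E}, {A,C,D}, {A,C,E}, {A,D,E}, {B,C,D}, {B,C,E}, {B,D,E}, {C,D,E}, {A,B,C,D}, {A,B,C,E}, {A,B,D,E}, {A,C,D,E}, {B,C,D,E}, X }

Check:
Start: 𝒜 ∪ {∅, X} = { {}, {B,C}, {B,D}, {B,C,E}, {A,C,D,E}, X }.
Iteration 1: +6 →
  {B}  = {A,C,D,E}ᶜ
  {A,D}  = {B,C,E}ᶜ
  {A,C,E}  = {B,D}ᶜ
  {A,D,E}  = {B,C}ᶜ
  {B,C,D}  = {B,C} ∪ {B,D}
  {B,C,D,E}  = {B,C,E} ∪ {B,D}
  (now 12)
Iteration 2: 6 new —
  {A}  = {B,C,D,E}ᶜ
  {A,E}  = {B,C,D}ᶜ
  {A,B,D}  = {B} ∪ {A,D}
  {A,B,C,D}  = {B,C,D} ∪ {A,D}
  {A,B,C,E}  = {A,C,E} ∪ {B}
  {A,B,D,E}  = {A,D,E} ∪ {B}
  (now 18)
Iteration 3: 7 new —
  {C}  = {A,B,D,E}ᶜ
  {D}  = {A,B,C,E}ᶜ
  {E}  = {A,B,C,D}ᶜ
  {A,B}  = {B} ∪ {A}
  {C,E}  = {A,B,D}ᶜ
  {A,B,C}  = {B,C} ∪ {A}
  {A,B,E}  = {A,E} ∪ {B}
  (now 25)
Iteration 4: 7 new —
  {A,C}  = {C} ∪ {A}
  {B,E}  = {B} ∪ {E}
  {C,D}  = {A,B,E}ᶜ
  {D,E}  = {A,B,C}ᶜ
  {A,C,D}  = {C} ∪ {A,D}
  {B,D,E}  = {E} ∪ {B,D}
  {C,D,E}  = {A,B}ᶜ
  (now 32)
Iteration 5: already closed under ᶜ and ∪.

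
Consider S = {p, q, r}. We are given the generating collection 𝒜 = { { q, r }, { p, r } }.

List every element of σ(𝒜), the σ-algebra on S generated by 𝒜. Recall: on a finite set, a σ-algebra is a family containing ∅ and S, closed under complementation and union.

σ(𝒜) (8 sets): { ∅, { p }, { q }, { r }, { p, q }, { p, r }, { q, r }, S }

Trace:
Begin from { ∅, { p, r }, { q, r }, S } (that is, 𝒜 plus ∅ and S).
Iteration 1 (2 new):
  { p }  = { q, r }ᶜ
  { q }  = { p, r }ᶜ
  |family| = 6
Iteration 2: 1 new —
  { p, q }  = { q } ∪ { p }
  |family| = 7
Iteration 3 (1 new):
  { r }  = { p, q }ᶜ
  |family| = 8
Iteration 4: closed — nothing new.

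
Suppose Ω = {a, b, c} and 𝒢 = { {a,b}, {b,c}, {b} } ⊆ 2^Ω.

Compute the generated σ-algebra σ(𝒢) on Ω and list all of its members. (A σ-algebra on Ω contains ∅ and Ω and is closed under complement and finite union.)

|σ(𝒢)| = 8.  σ(𝒢) = { {}, {a}, {b}, {c}, {a,b}, {a,c}, {b,c}, Ω }

Derivation:
Begin from { {}, {b}, {a,b}, {b,c}, Ω } (that is, 𝒢 plus ∅ and Ω).
Iteration 1: +3 →
  {a}  = Ω∖{b,c}
  {c}  = Ω∖{a,b}
  {a,c}  = Ω∖{b}
  — 8 sets.
Iteration 2: stable.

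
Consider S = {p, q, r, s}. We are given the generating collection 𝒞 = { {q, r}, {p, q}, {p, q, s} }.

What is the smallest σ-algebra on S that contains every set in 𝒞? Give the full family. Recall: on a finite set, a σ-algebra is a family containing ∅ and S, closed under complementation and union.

σ(𝒞) (16 sets): { {}, {p}, {q}, {r}, {s}, {p, q}, {p, r}, {p, s}, {q, r}, {q, s}, {r, s}, {p, q, r}, {p, q, s}, {p, r, s}, {q, r, s}, S }

Derivation:
Seed the family with 𝒞 together with ∅ and S: { {}, {p, q}, {q, r}, {p, q, s}, S }.
Step 1 adds 4:
  {r}  = complement {p, q, s}
  {p, s}  = complement {q, r}
  {r, s}  = complement {p, q}
  {p, q, r}  = {q, r} ∪ {p, q}
  |family| = 9
Step 2: +3 →
  {s}  = complement {p, q, r}
  {p, r, s}  = {r, s} ∪ {p, s}
  {q, r, s}  = {r, s} ∪ {q, r}
  |family| = 12
Step 3. New:
  {p}  = complement {q, r, s}
  {q}  = complement {p, r, s}
  |family| = 14
Step 4. New:
  {p, r}  = {r} ∪ {p}
  {q, s}  = {s} ∪ {q}
  |family| = 16
Step 5: closed — nothing new.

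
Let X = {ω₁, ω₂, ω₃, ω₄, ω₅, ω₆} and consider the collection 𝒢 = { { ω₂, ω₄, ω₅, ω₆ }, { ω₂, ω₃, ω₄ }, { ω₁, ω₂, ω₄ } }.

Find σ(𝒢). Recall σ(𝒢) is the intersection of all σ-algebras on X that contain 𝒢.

|σ(𝒢)| = 16.  σ(𝒢) = { {}, { ω₁ }, { ω₃ }, { ω₁, ω₃ }, { ω₂, ω₄ }, { ω₅, ω₆ }, { ω₁, ω₂, ω₄ }, { ω₁, ω₅, ω₆ }, { ω₂, ω₃, ω₄ }, { ω₃, ω₅, ω₆ }, { ω₁, ω₂, ω₃, ω₄ }, { ω₁, ω₃, ω₅, ω₆ }, { ω₂, ω₄, ω₅, ω₆ }, { ω₁, ω₂, ω₄, ω₅, ω₆ }, { ω₂, ω₃, ω₄, ω₅, ω₆ }, X }

Working:
Take S₀ = 𝒢 ∪ {∅, X} = { {}, { ω₁, ω₂, ω₄ }, { ω₂, ω₃, ω₄ }, { ω₂, ω₄, ω₅, ω₆ }, X }.
Step 1: 6 new —
  { ω₁, ω₃ }  = { ω₂, ω₄, ω₅, ω₆ }ᶜ
  { ω₁, ω₅, ω₆ }  = { ω₂, ω₃, ω₄ }ᶜ
  { ω₃, ω₅, ω₆ }  = { ω₁, ω₂, ω₄ }ᶜ
  { ω₁, ω₂, ω₃, ω₄ }  = { ω₂, ω₃, ω₄ } ∪ { ω₁, ω₂, ω₄ }
  { ω₁, ω₂, ω₄, ω₅, ω₆ }  = { ω₂, ω₄, ω₅, ω₆ } ∪ { ω₁, ω₂, ω₄ }
  { ω₂, ω₃, ω₄, ω₅, ω₆ }  = { ω₂, ω₄, ω₅, ω₆ } ∪ { ω₂, ω₃, ω₄ }
  [11 total]
Step 2. New:
  { ω₁ }  = { ω₂, ω₃, ω₄, ω₅, ω₆ }ᶜ
  { ω₃ }  = { ω₁, ω₂, ω₄, ω₅, ω₆ }ᶜ
  { ω₅, ω₆ }  = { ω₁, ω₂, ω₃, ω₄ }ᶜ
  { ω₁, ω₃, ω₅, ω₆ }  = { ω₁, ω₅, ω₆ } ∪ { ω₁, ω₃ }
  [15 total]
Step 3 adds 1:
  { ω₂, ω₄ }  = { ω₁, ω₃, ω₅, ω₆ }ᶜ
  [16 total]
Step 4: already closed under ᶜ and ∪.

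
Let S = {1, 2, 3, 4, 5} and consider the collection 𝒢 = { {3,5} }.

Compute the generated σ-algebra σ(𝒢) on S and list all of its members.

Start: 𝒢 ∪ {∅, S} = { {}, {3,5}, S }.
Iteration 1: 1 new —
  {1,2,4}  = {3,5}ᶜ
  — 4 sets.
After Iteration 2 the family is unchanged; done.

Hence σ(𝒢) has 4 members: { {}, {3,5}, {1,2,4}, S }.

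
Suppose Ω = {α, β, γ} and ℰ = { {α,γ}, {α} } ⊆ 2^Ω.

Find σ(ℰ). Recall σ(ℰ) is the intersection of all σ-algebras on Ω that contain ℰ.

Begin from { {}, {α}, {α,γ}, Ω } (that is, ℰ plus ∅ and Ω).
Iteration 1: +2 →
  {β}  = {α,γ}ᶜ
  {β,γ}  = {α}ᶜ
Iteration 2 (1 new):
  {α,β}  = {β} ∪ {α}
Iteration 3 (1 new):
  {γ}  = {α,β}ᶜ
Iteration 4: closed — nothing new.

σ(ℰ) = { {}, {α}, {β}, {γ}, {α,β}, {α,γ}, {β,γ}, Ω }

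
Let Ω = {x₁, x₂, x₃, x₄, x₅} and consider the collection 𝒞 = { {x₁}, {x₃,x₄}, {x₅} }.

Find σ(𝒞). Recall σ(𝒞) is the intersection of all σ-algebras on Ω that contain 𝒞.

Initial family (5 sets): { ∅, {x₁}, {x₅}, {x₃,x₄}, Ω }.
Step 1 adds 6:
  {x₁,x₅}  = {x₅} ∪ {x₁}
  {x₁,x₂,x₅}  = Ω∖{x₃,x₄}
  {x₁,x₃,x₄}  = {x₃,x₄} ∪ {x₁}
  {x₃,x₄,x₅}  = {x₃,x₄} ∪ {x₅}
  {x₁,x₂,x₃,x₄}  = Ω∖{x₅}
  {x₂,x₃,x₄,x₅}  = Ω∖{x₁}
Step 2: +4 →
  {x₁,x₂}  = Ω∖{x₃,x₄,x₅}
  {x₂,x₅}  = Ω∖{x₁,x₃,x₄}
  {x₂,x₃,x₄}  = Ω∖{x₁,x₅}
  {x₁,x₃,x₄,x₅}  = {x₃,x₄,x₅} ∪ {x₁,x₃,x₄}
Step 3: 1 new —
  {x₂}  = Ω∖{x₁,x₃,x₄,x₅}
Step 4: no new sets; the family is a σ-algebra.

|σ(𝒞)| = 16.  σ(𝒞) = { ∅, {x₁}, {x₂}, {x₅}, {x₁,x₂}, {x₁,x₅}, {x₂,x₅}, {x₃,x₄}, {x₁,x₂,x₅}, {x₁,x₃,x₄}, {x₂,x₃,x₄}, {x₃,x₄,x₅}, {x₁,x₂,x₃,x₄}, {x₁,x₃,x₄,x₅}, {x₂,x₃,x₄,x₅}, Ω }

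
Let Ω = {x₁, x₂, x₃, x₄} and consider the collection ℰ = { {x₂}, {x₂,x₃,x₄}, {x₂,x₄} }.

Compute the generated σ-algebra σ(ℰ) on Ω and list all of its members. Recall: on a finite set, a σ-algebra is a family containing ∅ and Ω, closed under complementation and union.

Take S₀ = ℰ ∪ {∅, Ω} = { {}, {x₂}, {x₂,x₄}, {x₂,x₃,x₄}, Ω }.
Step 1 adds 3:
  {x₁}  = ᶜ of {x₂,x₃,x₄}
  {x₁,x₃}  = ᶜ of {x₂,x₄}
  {x₁,x₃,x₄}  = ᶜ of {x₂}
  — 8 sets.
Step 2 (3 new):
  {x₁,x₂}  = {x₂} ∪ {x₁}
  {x₁,x₂,x₃}  = {x₂} ∪ {x₁,x₃}
  {x₁,x₂,x₄}  = {x₂,x₄} ∪ {x₁}
  — 11 sets.
Step 3. New:
  {x₃}  = ᶜ of {x₁,x₂,x₄}
  {x₄}  = ᶜ of {x₁,x₂,x₃}
  {x₃,x₄}  = ᶜ of {x₁,x₂}
  — 14 sets.
Step 4: +2 →
  {x₁,x₄}  = {x₄} ∪ {x₁}
  {x₂,x₃}  = {x₃} ∪ {x₂}
  — 16 sets.
Step 5 adds nothing — fixpoint reached.

σ(ℰ) = { {}, {x₁}, {x₂}, {x₃}, {x₄}, {x₁,x₂}, {x₁,x₃}, {x₁,x₄}, {x₂,x₃}, {x₂,x₄}, {x₃,x₄}, {x₁,x₂,x₃}, {x₁,x₂,x₄}, {x₁,x₃,x₄}, {x₂,x₃,x₄}, Ω }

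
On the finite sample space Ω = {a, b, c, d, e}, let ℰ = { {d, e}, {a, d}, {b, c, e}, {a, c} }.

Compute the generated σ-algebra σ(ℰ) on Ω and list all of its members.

Initial family (6 sets): { {}, {a, c}, {a, d}, {d, e}, {b, c, e}, Ω }.
Pass 1 (7 new):
  {a, b, c}  = ᶜ of {d, e}
  {a, c, d}  = {a, d} ∪ {a, c}
  {a, d, e}  = {d, e} ∪ {a, d}
  {b, d, e}  = ᶜ of {a, c}
  {a, b, c, e}  = {b, c, e} ∪ {a, c}
  {a, c, d, e}  = {d, e} ∪ {a, c}
  {b, c, d, e}  = {d, e} ∪ {b, c, e}
  (now 13)
Pass 2: +7 →
  {a}  = ᶜ of {b, c, d, e}
  {b}  = ᶜ of {a, c, d, e}
  {d}  = ᶜ of {a, b, c, e}
  {b, c}  = ᶜ of {a, d, e}
  {b, e}  = ᶜ of {a, c, d}
  {a, b, c, d}  = {a, b, c} ∪ {a, c, d}
  {a, b, d, e}  = {a, d, e} ∪ {b, d, e}
  (now 20)
Pass 3 (7 new):
  {c}  = ᶜ of {a, b, d, e}
  {e}  = ᶜ of {a, b, c, d}
  {a, b}  = {b} ∪ {a}
  {b, d}  = {b} ∪ {d}
  {a, b, d}  = {b} ∪ {a, d}
  {a, b, e}  = {b, e} ∪ {a}
  {b, c, d}  = {b, c} ∪ {d}
  (now 27)
Pass 4: 5 new —
  {a, e}  = ᶜ of {b, c, d}
  {c, d}  = ᶜ of {a, b, e}
  {c, e}  = ᶜ of {a, b, d}
  {a, c, e}  = ᶜ of {b, d}
  {c, d, e}  = ᶜ of {a, b}
  (now 32)
After Pass 5 the family is unchanged; done.

|σ(ℰ)| = 32.  σ(ℰ) = { {}, {a}, {b}, {c}, {d}, {e}, {a, b}, {a, c}, {a, d}, {a, e}, {b, c}, {b, d}, {b, e}, {c, d}, {c, e}, {d, e}, {a, b, c}, {a, b, d}, {a, b, e}, {a, c, d}, {a, c, e}, {a, d, e}, {b, c, d}, {b, c, e}, {b, d, e}, {c, d, e}, {a, b, c, d}, {a, b, c, e}, {a, b, d, e}, {a, c, d, e}, {b, c, d, e}, Ω }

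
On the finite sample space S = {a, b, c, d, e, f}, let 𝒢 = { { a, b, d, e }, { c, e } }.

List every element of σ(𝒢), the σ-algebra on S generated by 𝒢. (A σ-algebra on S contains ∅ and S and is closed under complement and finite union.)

σ(𝒢) = { {}, { c }, { e }, { f }, { c, e }, { c, f }, { e, f }, { a, b, d }, { c, e, f }, { a, b, c, d }, { a, b, d, e }, { a, b, d, f }, { a, b, c, d, e }, { a, b, c, d, f }, { a, b, d, e, f }, S }

Derivation:
Seed the family with 𝒢 together with ∅ and S: { {}, { c, e }, { a, b, d, e }, S }.
Round 1: 3 new —
  { c, f }  = S∖{ a, b, d, e }
  { a, b, d, f }  = S∖{ c, e }
  { a, b, c, d, e }  = { c, e } ∪ { a, b, d, e }
  [7 total]
Round 2 (4 new):
  { f }  = S∖{ a, b, c, d, e }
  { c, e, f }  = { c, f } ∪ { c, e }
  { a, b, c, d, f }  = { a, b, d, f } ∪ { c, f }
  { a, b, d, e, f }  = { a, b, d, f } ∪ { a, b, d, e }
  [11 total]
Round 3 adds 3:
  { c }  = S∖{ a, b, d, e, f }
  { e }  = S∖{ a, b, c, d, f }
  { a, b, d }  = S∖{ c, e, f }
  [14 total]
Round 4 (2 new):
  { e, f }  = { f } ∪ { e }
  { a, b, c, d }  = { c } ∪ { a, b, d }
  [16 total]
Round 5: already closed under ᶜ and ∪.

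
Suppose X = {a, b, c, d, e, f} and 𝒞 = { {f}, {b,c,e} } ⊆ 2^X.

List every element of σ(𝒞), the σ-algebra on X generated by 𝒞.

σ(𝒞) (8 sets): { ∅, {f}, {a,d}, {a,d,f}, {b,c,e}, {b,c,e,f}, {a,b,c,d,e}, X }

Check:
Start: 𝒞 ∪ {∅, X} = { ∅, {f}, {b,c,e}, X }.
Round 1: 3 new —
  {a,d,f}  = complement {b,c,e}
  {b,c,e,f}  = {b,c,e} ∪ {f}
  {a,b,c,d,e}  = complement {f}
  — 7 sets.
Round 2: +1 →
  {a,d}  = complement {b,c,e,f}
  — 8 sets.
Round 3: closed — nothing new.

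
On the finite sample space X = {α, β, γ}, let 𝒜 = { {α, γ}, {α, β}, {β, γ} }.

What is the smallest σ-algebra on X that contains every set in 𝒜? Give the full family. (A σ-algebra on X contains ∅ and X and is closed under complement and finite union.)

Seed the family with 𝒜 together with ∅ and X: { {}, {α, β}, {α, γ}, {β, γ}, X }.
Step 1: 3 new —
  {α}  = complement {β, γ}
  {β}  = complement {α, γ}
  {γ}  = complement {α, β}
  [8 total]
Step 2: no new sets; the family is a σ-algebra.

Therefore σ(𝒜) = { {}, {α}, {β}, {γ}, {α, β}, {α, γ}, {β, γ}, X } (|σ(𝒜)| = 8).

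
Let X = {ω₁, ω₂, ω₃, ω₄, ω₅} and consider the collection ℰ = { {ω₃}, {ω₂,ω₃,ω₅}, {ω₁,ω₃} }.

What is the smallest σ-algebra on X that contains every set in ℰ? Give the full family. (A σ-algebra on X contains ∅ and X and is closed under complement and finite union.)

Seed the family with ℰ together with ∅ and X: { {}, {ω₃}, {ω₁,ω₃}, {ω₂,ω₃,ω₅}, X }.
Round 1: +4 →
  {ω₁,ω₄}  = X∖{ω₂,ω₃,ω₅}
  {ω₂,ω₄,ω₅}  = X∖{ω₁,ω₃}
  {ω₁,ω₂,ω₃,ω₅}  = {ω₂,ω₃,ω₅} ∪ {ω₁,ω₃}
  {ω₁,ω₂,ω₄,ω₅}  = X∖{ω₃}
Round 2: 3 new —
  {ω₄}  = X∖{ω₁,ω₂,ω₃,ω₅}
  {ω₁,ω₃,ω₄}  = {ω₃} ∪ {ω₁,ω₄}
  {ω₂,ω₃,ω₄,ω₅}  = {ω₃} ∪ {ω₂,ω₄,ω₅}
Round 3 (3 new):
  {ω₁}  = X∖{ω₂,ω₃,ω₄,ω₅}
  {ω₂,ω₅}  = X∖{ω₁,ω₃,ω₄}
  {ω₃,ω₄}  = {ω₃} ∪ {ω₄}
Round 4 adds 1:
  {ω₁,ω₂,ω₅}  = X∖{ω₃,ω₄}
Round 5: stable.

|σ(ℰ)| = 16.  σ(ℰ) = { {}, {ω₁}, {ω₃}, {ω₄}, {ω₁,ω₃}, {ω₁,ω₄}, {ω₂,ω₅}, {ω₃,ω₄}, {ω₁,ω₂,ω₅}, {ω₁,ω₃,ω₄}, {ω₂,ω₃,ω₅}, {ω₂,ω₄,ω₅}, {ω₁,ω₂,ω₃,ω₅}, {ω₁,ω₂,ω₄,ω₅}, {ω₂,ω₃,ω₄,ω₅}, X }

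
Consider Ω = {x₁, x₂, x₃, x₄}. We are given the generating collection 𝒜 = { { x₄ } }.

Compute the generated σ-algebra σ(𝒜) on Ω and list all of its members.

Begin from { {  }, { x₄ }, Ω } (that is, 𝒜 plus ∅ and Ω).
Round 1. New:
  { x₁, x₂, x₃ }  = complement { x₄ }
  [4 total]
Round 2: closed — nothing new.

σ(𝒜) = { {  }, { x₄ }, { x₁, x₂, x₃ }, Ω }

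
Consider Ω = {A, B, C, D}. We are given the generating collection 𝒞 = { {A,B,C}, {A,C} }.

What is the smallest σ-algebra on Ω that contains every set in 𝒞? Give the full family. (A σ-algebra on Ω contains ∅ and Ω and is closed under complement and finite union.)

Answer: σ(𝒞) = { {}, {B}, {D}, {A,C}, {B,D}, {A,B,C}, {A,C,D}, Ω }

Trace:
Begin from { {}, {A,C}, {A,B,C}, Ω } (that is, 𝒞 plus ∅ and Ω).
Iteration 1: +2 →
  {D}  = ᶜ of {A,B,C}
  {B,D}  = ᶜ of {A,C}
  — 6 sets.
Iteration 2. New:
  {A,C,D}  = {A,C} ∪ {D}
  — 7 sets.
Iteration 3 adds 1:
  {B}  = ᶜ of {A,C,D}
  — 8 sets.
Iteration 4: stable.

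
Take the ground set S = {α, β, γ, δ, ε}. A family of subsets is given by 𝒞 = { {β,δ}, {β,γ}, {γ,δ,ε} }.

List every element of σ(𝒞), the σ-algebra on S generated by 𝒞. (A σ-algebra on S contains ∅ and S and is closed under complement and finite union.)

Initial family (5 sets): { {}, {β,γ}, {β,δ}, {γ,δ,ε}, S }.
Step 1: 5 new —
  {α,β}  = {γ,δ,ε}ᶜ
  {α,γ,ε}  = {β,δ}ᶜ
  {α,δ,ε}  = {β,γ}ᶜ
  {β,γ,δ}  = {β,γ} ∪ {β,δ}
  {β,γ,δ,ε}  = {γ,δ,ε} ∪ {β,γ}
  (now 10)
Step 2: +8 →
  {α}  = {β,γ,δ,ε}ᶜ
  {α,ε}  = {β,γ,δ}ᶜ
  {α,β,γ}  = {α,β} ∪ {β,γ}
  {α,β,δ}  = {α,β} ∪ {β,δ}
  {α,β,γ,δ}  = {β,γ,δ} ∪ {α,β}
  {α,β,γ,ε}  = {α,β} ∪ {α,γ,ε}
  {α,β,δ,ε}  = {α,δ,ε} ∪ {α,β}
  {α,γ,δ,ε}  = {α,δ,ε} ∪ {γ,δ,ε}
  (now 18)
Step 3: 7 new —
  {β}  = {α,γ,δ,ε}ᶜ
  {γ}  = {α,β,δ,ε}ᶜ
  {δ}  = {α,β,γ,ε}ᶜ
  {ε}  = {α,β,γ,δ}ᶜ
  {γ,ε}  = {α,β,δ}ᶜ
  {δ,ε}  = {α,β,γ}ᶜ
  {α,β,ε}  = {α,β} ∪ {α,ε}
  (now 25)
Step 4: +6 →
  {α,γ}  = {γ} ∪ {α}
  {α,δ}  = {δ} ∪ {α}
  {β,ε}  = {β} ∪ {ε}
  {γ,δ}  = {α,β,ε}ᶜ
  {β,γ,ε}  = {β} ∪ {γ,ε}
  {β,δ,ε}  = {β} ∪ {δ,ε}
  (now 31)
Step 5: +1 →
  {α,γ,δ}  = {β,ε}ᶜ
  (now 32)
Step 6: no new sets; the family is a σ-algebra.

σ(𝒞) = { {}, {α}, {β}, {γ}, {δ}, {ε}, {α,β}, {α,γ}, {α,δ}, {α,ε}, {β,γ}, {β,δ}, {β,ε}, {γ,δ}, {γ,ε}, {δ,ε}, {α,β,γ}, {α,β,δ}, {α,β,ε}, {α,γ,δ}, {α,γ,ε}, {α,δ,ε}, {β,γ,δ}, {β,γ,ε}, {β,δ,ε}, {γ,δ,ε}, {α,β,γ,δ}, {α,β,γ,ε}, {α,β,δ,ε}, {α,γ,δ,ε}, {β,γ,δ,ε}, S }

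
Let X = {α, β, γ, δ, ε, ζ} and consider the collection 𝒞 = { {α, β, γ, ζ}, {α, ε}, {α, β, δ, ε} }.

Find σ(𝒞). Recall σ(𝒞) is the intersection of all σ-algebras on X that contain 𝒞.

Start: 𝒞 ∪ {∅, X} = { {}, {α, ε}, {α, β, γ, ζ}, {α, β, δ, ε}, X }.
Round 1. New:
  {γ, ζ}  = ᶜ of {α, β, δ, ε}
  {δ, ε}  = ᶜ of {α, β, γ, ζ}
  {β, γ, δ, ζ}  = ᶜ of {α, ε}
  {α, β, γ, ε, ζ}  = {α, ε} ∪ {α, β, γ, ζ}
Round 2: 6 new —
  {δ}  = ᶜ of {α, β, γ, ε, ζ}
  {α, δ, ε}  = {δ, ε} ∪ {α, ε}
  {α, γ, ε, ζ}  = {γ, ζ} ∪ {α, ε}
  {γ, δ, ε, ζ}  = {δ, ε} ∪ {γ, ζ}
  {α, β, γ, δ, ζ}  = {α, β, γ, ζ} ∪ {β, γ, δ, ζ}
  {β, γ, δ, ε, ζ}  = {δ, ε} ∪ {β, γ, δ, ζ}
Round 3: 7 new —
  {α}  = ᶜ of {β, γ, δ, ε, ζ}
  {ε}  = ᶜ of {α, β, γ, δ, ζ}
  {α, β}  = ᶜ of {γ, δ, ε, ζ}
  {β, δ}  = ᶜ of {α, γ, ε, ζ}
  {β, γ, ζ}  = ᶜ of {α, δ, ε}
  {γ, δ, ζ}  = {γ, ζ} ∪ {δ}
  {α, γ, δ, ε, ζ}  = {δ, ε} ∪ {α, γ, ε, ζ}
Round 4 adds 9:
  {β}  = ᶜ of {α, γ, δ, ε, ζ}
  {α, δ}  = {δ} ∪ {α}
  {α, β, δ}  = {β, δ} ∪ {α, β}
  {α, β, ε}  = ᶜ of {γ, δ, ζ}
  {α, γ, ζ}  = {γ, ζ} ∪ {α}
  {β, δ, ε}  = {δ, ε} ∪ {β, δ}
  {γ, ε, ζ}  = {ε} ∪ {γ, ζ}
  {α, γ, δ, ζ}  = {γ, δ, ζ} ∪ {α}
  {β, γ, ε, ζ}  = {β, γ, ζ} ∪ {ε}
Round 5: 1 new —
  {β, ε}  = ᶜ of {α, γ, δ, ζ}
Round 6: closed — nothing new.

|σ(𝒞)| = 32.  σ(𝒞) = { {}, {α}, {β}, {δ}, {ε}, {α, β}, {α, δ}, {α, ε}, {β, δ}, {β, ε}, {γ, ζ}, {δ, ε}, {α, β, δ}, {α, β, ε}, {α, γ, ζ}, {α, δ, ε}, {β, γ, ζ}, {β, δ, ε}, {γ, δ, ζ}, {γ, ε, ζ}, {α, β, γ, ζ}, {α, β, δ, ε}, {α, γ, δ, ζ}, {α, γ, ε, ζ}, {β, γ, δ, ζ}, {β, γ, ε, ζ}, {γ, δ, ε, ζ}, {α, β, γ, δ, ζ}, {α, β, γ, ε, ζ}, {α, γ, δ, ε, ζ}, {β, γ, δ, ε, ζ}, X }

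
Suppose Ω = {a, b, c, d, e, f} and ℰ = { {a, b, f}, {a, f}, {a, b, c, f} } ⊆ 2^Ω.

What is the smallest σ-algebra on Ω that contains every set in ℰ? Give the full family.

Start: ℰ ∪ {∅, Ω} = { {}, {a, f}, {a, b, f}, {a, b, c, f}, Ω }.
Pass 1 (3 new):
  {d, e}  = ᶜ of {a, b, c, f}
  {c, d, e}  = ᶜ of {a, b, f}
  {b, c, d, e}  = ᶜ of {a, f}
  |family| = 8
Pass 2: 3 new —
  {a, d, e, f}  = {d, e} ∪ {a, f}
  {a, b, d, e, f}  = {d, e} ∪ {a, b, f}
  {a, c, d, e, f}  = {c, d, e} ∪ {a, f}
  |family| = 11
Pass 3 adds 3:
  {b}  = ᶜ of {a, c, d, e, f}
  {c}  = ᶜ of {a, b, d, e, f}
  {b, c}  = ᶜ of {a, d, e, f}
  |family| = 14
Pass 4. New:
  {a, c, f}  = {c} ∪ {a, f}
  {b, d, e}  = {d, e} ∪ {b}
  |family| = 16
Pass 5: stable.

σ(ℰ) = { {}, {b}, {c}, {a, f}, {b, c}, {d, e}, {a, b, f}, {a, c, f}, {b, d, e}, {c, d, e}, {a, b, c, f}, {a, d, e, f}, {b, c, d, e}, {a, b, d, e, f}, {a, c, d, e, f}, Ω }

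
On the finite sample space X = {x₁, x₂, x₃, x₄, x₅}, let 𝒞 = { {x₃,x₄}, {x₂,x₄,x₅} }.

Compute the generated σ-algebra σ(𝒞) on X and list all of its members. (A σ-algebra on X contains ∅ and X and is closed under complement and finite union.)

Answer: σ(𝒞) = { ∅, {x₁}, {x₃}, {x₄}, {x₁,x₃}, {x₁,x₄}, {x₂,x₅}, {x₃,x₄}, {x₁,x₂,x₅}, {x₁,x₃,x₄}, {x₂,x₃,x₅}, {x₂,x₄,x₅}, {x₁,x₂,x₃,x₅}, {x₁,x₂,x₄,x₅}, {x₂,x₃,x₄,x₅}, X }

Derivation:
Start: 𝒞 ∪ {∅, X} = { ∅, {x₃,x₄}, {x₂,x₄,x₅}, X }.
Step 1 (3 new):
  {x₁,x₃}  = X∖{x₂,x₄,x₅}
  {x₁,x₂,x₅}  = X∖{x₃,x₄}
  {x₂,x₃,x₄,x₅}  = {x₂,x₄,x₅} ∪ {x₃,x₄}
Step 2 adds 4:
  {x₁}  = X∖{x₂,x₃,x₄,x₅}
  {x₁,x₃,x₄}  = {x₃,x₄} ∪ {x₁,x₃}
  {x₁,x₂,x₃,x₅}  = {x₁,x₂,x₅} ∪ {x₁,x₃}
  {x₁,x₂,x₄,x₅}  = {x₁,x₂,x₅} ∪ {x₂,x₄,x₅}
Step 3 adds 3:
  {x₃}  = X∖{x₁,x₂,x₄,x₅}
  {x₄}  = X∖{x₁,x₂,x₃,x₅}
  {x₂,x₅}  = X∖{x₁,x₃,x₄}
Step 4 (2 new):
  {x₁,x₄}  = {x₄} ∪ {x₁}
  {x₂,x₃,x₅}  = {x₃} ∪ {x₂,x₅}
Step 5: already closed under ᶜ and ∪.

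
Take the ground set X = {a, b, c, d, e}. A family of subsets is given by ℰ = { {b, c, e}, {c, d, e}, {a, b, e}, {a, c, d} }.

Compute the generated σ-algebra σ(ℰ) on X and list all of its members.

Answer: σ(ℰ) = { {}, {a}, {b}, {c}, {d}, {e}, {a, b}, {a, c}, {a, d}, {a, e}, {b, c}, {b, d}, {b, e}, {c, d}, {c, e}, {d, e}, {a, b, c}, {a, b, d}, {a, b, e}, {a, c, d}, {a, c, e}, {a, d, e}, {b, c, d}, {b, c, e}, {b, d, e}, {c, d, e}, {a, b, c, d}, {a, b, c, e}, {a, b, d, e}, {a, c, d, e}, {b, c, d, e}, X }

Check:
Take S₀ = ℰ ∪ {∅, X} = { {}, {a, b, e}, {a, c, d}, {b, c, e}, {c, d, e}, X }.
Iteration 1 (7 new):
  {a, b}  = complement {c, d, e}
  {a, d}  = complement {b, c, e}
  {b, e}  = complement {a, c, d}
  {c, d}  = complement {a, b, e}
  {a, b, c, e}  = {a, b, e} ∪ {b, c, e}
  {a, c, d, e}  = {c, d, e} ∪ {a, c, d}
  {b, c, d, e}  = {c, d, e} ∪ {b, c, e}
  — 13 sets.
Iteration 2 (6 new):
  {a}  = complement {b, c, d, e}
  {b}  = complement {a, c, d, e}
  {d}  = complement {a, b, c, e}
  {a, b, d}  = {a, b} ∪ {a, d}
  {a, b, c, d}  = {c, d} ∪ {a, b}
  {a, b, d, e}  = {b, e} ∪ {a, d}
  — 19 sets.
Iteration 3 adds 6:
  {c}  = complement {a, b, d, e}
  {e}  = complement {a, b, c, d}
  {b, d}  = {b} ∪ {d}
  {c, e}  = complement {a, b, d}
  {b, c, d}  = {c, d} ∪ {b}
  {b, d, e}  = {b, e} ∪ {d}
  — 25 sets.
Iteration 4: +7 →
  {a, c}  = complement {b, d, e}
  {a, e}  = complement {b, c, d}
  {b, c}  = {b} ∪ {c}
  {d, e}  = {e} ∪ {d}
  {a, b, c}  = {a, b} ∪ {c}
  {a, c, e}  = complement {b, d}
  {a, d, e}  = {e} ∪ {a, d}
  — 32 sets.
Iteration 5: already closed under ᶜ and ∪.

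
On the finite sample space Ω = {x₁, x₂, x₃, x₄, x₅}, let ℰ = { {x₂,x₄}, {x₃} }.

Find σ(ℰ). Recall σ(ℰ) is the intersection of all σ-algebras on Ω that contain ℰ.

Start: ℰ ∪ {∅, Ω} = { {}, {x₃}, {x₂,x₄}, Ω }.
Step 1 (3 new):
  {x₁,x₃,x₅}  = Ω∖{x₂,x₄}
  {x₂,x₃,x₄}  = {x₃} ∪ {x₂,x₄}
  {x₁,x₂,x₄,x₅}  = Ω∖{x₃}
  — 7 sets.
Step 2 (1 new):
  {x₁,x₅}  = Ω∖{x₂,x₃,x₄}
  — 8 sets.
Step 3: closed — nothing new.

Therefore σ(ℰ) = { {}, {x₃}, {x₁,x₅}, {x₂,x₄}, {x₁,x₃,x₅}, {x₂,x₃,x₄}, {x₁,x₂,x₄,x₅}, Ω } (|σ(ℰ)| = 8).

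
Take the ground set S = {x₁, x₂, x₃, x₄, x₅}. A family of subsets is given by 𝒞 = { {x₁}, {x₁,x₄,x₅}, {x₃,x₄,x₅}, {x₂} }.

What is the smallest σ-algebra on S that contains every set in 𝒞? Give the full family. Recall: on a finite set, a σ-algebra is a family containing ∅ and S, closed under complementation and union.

Begin from { {}, {x₁}, {x₂}, {x₁,x₄,x₅}, {x₃,x₄,x₅}, S } (that is, 𝒞 plus ∅ and S).
Round 1 (5 new):
  {x₁,x₂}  = complement {x₃,x₄,x₅}
  {x₂,x₃}  = complement {x₁,x₄,x₅}
  {x₁,x₂,x₄,x₅}  = {x₁,x₄,x₅} ∪ {x₂}
  {x₁,x₃,x₄,x₅}  = complement {x₂}
  {x₂,x₃,x₄,x₅}  = complement {x₁}
  |family| = 11
Round 2 adds 2:
  {x₃}  = complement {x₁,x₂,x₄,x₅}
  {x₁,x₂,x₃}  = {x₁,x₂} ∪ {x₂,x₃}
  |family| = 13
Round 3 (2 new):
  {x₁,x₃}  = {x₃} ∪ {x₁}
  {x₄,x₅}  = complement {x₁,x₂,x₃}
  |family| = 15
Round 4: 1 new —
  {x₂,x₄,x₅}  = complement {x₁,x₃}
  |family| = 16
Round 5 adds nothing — fixpoint reached.

|σ(𝒞)| = 16.  σ(𝒞) = { {}, {x₁}, {x₂}, {x₃}, {x₁,x₂}, {x₁,x₃}, {x₂,x₃}, {x₄,x₅}, {x₁,x₂,x₃}, {x₁,x₄,x₅}, {x₂,x₄,x₅}, {x₃,x₄,x₅}, {x₁,x₂,x₄,x₅}, {x₁,x₃,x₄,x₅}, {x₂,x₃,x₄,x₅}, S }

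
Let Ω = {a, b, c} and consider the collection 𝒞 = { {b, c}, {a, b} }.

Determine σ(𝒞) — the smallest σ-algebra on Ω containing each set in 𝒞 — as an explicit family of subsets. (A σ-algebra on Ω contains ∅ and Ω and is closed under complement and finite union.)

Answer: σ(𝒞) = { ∅, {a}, {b}, {c}, {a, b}, {a, c}, {b, c}, Ω }

Working:
Begin from { ∅, {a, b}, {b, c}, Ω } (that is, 𝒞 plus ∅ and Ω).
Iteration 1: 2 new —
  {a}  = {b, c}ᶜ
  {c}  = {a, b}ᶜ
  (now 6)
Iteration 2. New:
  {a, c}  = {c} ∪ {a}
  (now 7)
Iteration 3 adds 1:
  {b}  = {a, c}ᶜ
  (now 8)
Iteration 4: already closed under ᶜ and ∪.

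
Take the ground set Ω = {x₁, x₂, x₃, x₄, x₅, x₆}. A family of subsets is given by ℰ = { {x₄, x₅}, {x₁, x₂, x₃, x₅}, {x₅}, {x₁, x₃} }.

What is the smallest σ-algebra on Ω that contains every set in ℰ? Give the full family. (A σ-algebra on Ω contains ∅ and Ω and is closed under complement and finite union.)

Start: ℰ ∪ {∅, Ω} = { ∅, {x₅}, {x₁, x₃}, {x₄, x₅}, {x₁, x₂, x₃, x₅}, Ω }.
Round 1 adds 7:
  {x₄, x₆}  = complement {x₁, x₂, x₃, x₅}
  {x₁, x₃, x₅}  = {x₁, x₃} ∪ {x₅}
  {x₁, x₂, x₃, x₆}  = complement {x₄, x₅}
  {x₁, x₃, x₄, x₅}  = {x₄, x₅} ∪ {x₁, x₃}
  {x₂, x₄, x₅, x₆}  = complement {x₁, x₃}
  {x₁, x₂, x₃, x₄, x₅}  = {x₄, x₅} ∪ {x₁, x₂, x₃, x₅}
  {x₁, x₂, x₃, x₄, x₆}  = complement {x₅}
Round 2. New:
  {x₆}  = complement {x₁, x₂, x₃, x₄, x₅}
  {x₂, x₆}  = complement {x₁, x₃, x₄, x₅}
  {x₂, x₄, x₆}  = complement {x₁, x₃, x₅}
  {x₄, x₅, x₆}  = {x₅} ∪ {x₄, x₆}
  {x₁, x₃, x₄, x₆}  = {x₁, x₃} ∪ {x₄, x₆}
  {x₁, x₂, x₃, x₅, x₆}  = {x₁, x₃, x₅} ∪ {x₁, x₂, x₃, x₆}
  {x₁, x₃, x₄, x₅, x₆}  = {x₁, x₃, x₅} ∪ {x₄, x₆}
Round 3 adds 8:
  {x₂}  = complement {x₁, x₃, x₄, x₅, x₆}
  {x₄}  = complement {x₁, x₂, x₃, x₅, x₆}
  {x₂, x₅}  = complement {x₁, x₃, x₄, x₆}
  {x₅, x₆}  = {x₆} ∪ {x₅}
  {x₁, x₂, x₃}  = complement {x₄, x₅, x₆}
  {x₁, x₃, x₆}  = {x₁, x₃} ∪ {x₆}
  {x₂, x₅, x₆}  = {x₂, x₆} ∪ {x₅}
  {x₁, x₃, x₅, x₆}  = {x₁, x₃, x₅} ∪ {x₆}
Round 4: +4 →
  {x₂, x₄}  = complement {x₁, x₃, x₅, x₆}
  {x₁, x₃, x₄}  = complement {x₂, x₅, x₆}
  {x₂, x₄, x₅}  = complement {x₁, x₃, x₆}
  {x₁, x₂, x₃, x₄}  = complement {x₅, x₆}
After Round 5 the family is unchanged; done.

|σ(ℰ)| = 32.  σ(ℰ) = { ∅, {x₂}, {x₄}, {x₅}, {x₆}, {x₁, x₃}, {x₂, x₄}, {x₂, x₅}, {x₂, x₆}, {x₄, x₅}, {x₄, x₆}, {x₅, x₆}, {x₁, x₂, x₃}, {x₁, x₃, x₄}, {x₁, x₃, x₅}, {x₁, x₃, x₆}, {x₂, x₄, x₅}, {x₂, x₄, x₆}, {x₂, x₅, x₆}, {x₄, x₅, x₆}, {x₁, x₂, x₃, x₄}, {x₁, x₂, x₃, x₅}, {x₁, x₂, x₃, x₆}, {x₁, x₃, x₄, x₅}, {x₁, x₃, x₄, x₆}, {x₁, x₃, x₅, x₆}, {x₂, x₄, x₅, x₆}, {x₁, x₂, x₃, x₄, x₅}, {x₁, x₂, x₃, x₄, x₆}, {x₁, x₂, x₃, x₅, x₆}, {x₁, x₃, x₄, x₅, x₆}, Ω }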